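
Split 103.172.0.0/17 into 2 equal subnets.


New prefix = 17 + 1 = 18
Each subnet has 16384 addresses
  103.172.0.0/18
  103.172.64.0/18
Subnets: 103.172.0.0/18, 103.172.64.0/18


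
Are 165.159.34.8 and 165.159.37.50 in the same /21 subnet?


Mask: 255.255.248.0
165.159.34.8 AND mask = 165.159.32.0
165.159.37.50 AND mask = 165.159.32.0
Yes, same subnet (165.159.32.0)


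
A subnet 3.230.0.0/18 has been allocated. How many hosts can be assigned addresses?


Host bits = 32 - 18 = 14
Total addresses = 2^14 = 16384
Usable = total - 2 (network and broadcast)
Usable hosts: 16382


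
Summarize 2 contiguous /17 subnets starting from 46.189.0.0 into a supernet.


Original prefix: /17
Number of subnets: 2 = 2^1
New prefix = 17 - 1 = 16
Supernet: 46.189.0.0/16


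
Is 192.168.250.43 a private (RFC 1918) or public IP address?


RFC 1918 private ranges:
  10.0.0.0/8 (10.0.0.0 - 10.255.255.255)
  172.16.0.0/12 (172.16.0.0 - 172.31.255.255)
  192.168.0.0/16 (192.168.0.0 - 192.168.255.255)
Private (in 192.168.0.0/16)


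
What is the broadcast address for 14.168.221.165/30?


Network: 14.168.221.164/30
Host bits = 2
Set all host bits to 1:
Broadcast: 14.168.221.167


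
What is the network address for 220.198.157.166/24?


IP:   11011100.11000110.10011101.10100110
Mask: 11111111.11111111.11111111.00000000
AND operation:
Net:  11011100.11000110.10011101.00000000
Network: 220.198.157.0/24


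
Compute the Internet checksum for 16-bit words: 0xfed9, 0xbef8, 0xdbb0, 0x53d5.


Sum all words (with carry folding):
+ 0xfed9 = 0xfed9
+ 0xbef8 = 0xbdd2
+ 0xdbb0 = 0x9983
+ 0x53d5 = 0xed58
One's complement: ~0xed58
Checksum = 0x12a7


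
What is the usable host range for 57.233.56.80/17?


Network: 57.233.0.0
Broadcast: 57.233.127.255
First usable = network + 1
Last usable = broadcast - 1
Range: 57.233.0.1 to 57.233.127.254


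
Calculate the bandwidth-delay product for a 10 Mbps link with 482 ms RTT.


BDP = bandwidth * RTT
= 10 Mbps * 482 ms
= 10 * 1e6 * 482 / 1000 bits
= 4820000 bits
= 602500 bytes
= 588.3789 KB
BDP = 4820000 bits (602500 bytes)


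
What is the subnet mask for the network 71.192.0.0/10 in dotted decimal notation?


/10 means 10 network bits, 22 host bits
Binary: 11111111110000000000000000000000
Mask: 255.192.0.0


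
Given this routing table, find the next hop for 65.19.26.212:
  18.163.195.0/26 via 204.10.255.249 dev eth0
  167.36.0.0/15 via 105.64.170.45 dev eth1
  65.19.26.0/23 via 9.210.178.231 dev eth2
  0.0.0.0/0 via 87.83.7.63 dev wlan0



Longest prefix match for 65.19.26.212:
  /26 18.163.195.0: no
  /15 167.36.0.0: no
  /23 65.19.26.0: MATCH
  /0 0.0.0.0: MATCH
Selected: next-hop 9.210.178.231 via eth2 (matched /23)


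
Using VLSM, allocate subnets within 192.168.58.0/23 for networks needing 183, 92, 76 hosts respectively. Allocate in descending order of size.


183 hosts -> /24 (254 usable): 192.168.58.0/24
92 hosts -> /25 (126 usable): 192.168.59.0/25
76 hosts -> /25 (126 usable): 192.168.59.128/25
Allocation: 192.168.58.0/24 (183 hosts, 254 usable); 192.168.59.0/25 (92 hosts, 126 usable); 192.168.59.128/25 (76 hosts, 126 usable)


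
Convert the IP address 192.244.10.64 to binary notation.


192 = 11000000
244 = 11110100
10 = 00001010
64 = 01000000
Binary: 11000000.11110100.00001010.01000000


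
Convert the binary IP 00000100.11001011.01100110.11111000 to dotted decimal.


00000100 = 4
11001011 = 203
01100110 = 102
11111000 = 248
IP: 4.203.102.248


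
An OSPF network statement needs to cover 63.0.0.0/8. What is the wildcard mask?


Subnet mask: 255.0.0.0
Wildcard = 255.255.255.255 - subnet mask
255 - 255 = 0
255 - 0 = 255
255 - 0 = 255
255 - 0 = 255
Wildcard: 0.255.255.255


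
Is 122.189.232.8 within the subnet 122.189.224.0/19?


Subnet network: 122.189.224.0
Test IP AND mask: 122.189.224.0
Yes, 122.189.232.8 is in 122.189.224.0/19


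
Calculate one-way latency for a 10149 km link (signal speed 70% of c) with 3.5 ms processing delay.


Speed = 0.7 * 3e5 km/s = 210000 km/s
Propagation delay = 10149 / 210000 = 0.0483 s = 48.3286 ms
Processing delay = 3.5 ms
Total one-way latency = 51.8286 ms


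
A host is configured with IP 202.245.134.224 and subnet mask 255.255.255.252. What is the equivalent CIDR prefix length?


Binary: 11111111.11111111.11111111.11111100
Count leading 1s
Prefix: /30


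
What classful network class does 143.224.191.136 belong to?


First octet: 143
Binary: 10001111
10xxxxxx -> Class B (128-191)
Class B, default mask 255.255.0.0 (/16)


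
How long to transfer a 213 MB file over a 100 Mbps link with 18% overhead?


Effective throughput = 100 * (1 - 18/100) = 82 Mbps
File size in Mb = 213 * 8 = 1704 Mb
Time = 1704 / 82
Time = 20.7805 seconds


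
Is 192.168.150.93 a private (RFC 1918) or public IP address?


RFC 1918 private ranges:
  10.0.0.0/8 (10.0.0.0 - 10.255.255.255)
  172.16.0.0/12 (172.16.0.0 - 172.31.255.255)
  192.168.0.0/16 (192.168.0.0 - 192.168.255.255)
Private (in 192.168.0.0/16)


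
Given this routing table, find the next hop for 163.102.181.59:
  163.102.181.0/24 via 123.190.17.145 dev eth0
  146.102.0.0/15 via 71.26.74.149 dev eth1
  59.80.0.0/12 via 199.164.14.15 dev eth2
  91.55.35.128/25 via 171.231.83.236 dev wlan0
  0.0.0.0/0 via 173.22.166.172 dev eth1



Longest prefix match for 163.102.181.59:
  /24 163.102.181.0: MATCH
  /15 146.102.0.0: no
  /12 59.80.0.0: no
  /25 91.55.35.128: no
  /0 0.0.0.0: MATCH
Selected: next-hop 123.190.17.145 via eth0 (matched /24)


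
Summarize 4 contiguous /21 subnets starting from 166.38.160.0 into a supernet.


Original prefix: /21
Number of subnets: 4 = 2^2
New prefix = 21 - 2 = 19
Supernet: 166.38.160.0/19


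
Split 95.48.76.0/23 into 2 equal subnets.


New prefix = 23 + 1 = 24
Each subnet has 256 addresses
  95.48.76.0/24
  95.48.77.0/24
Subnets: 95.48.76.0/24, 95.48.77.0/24


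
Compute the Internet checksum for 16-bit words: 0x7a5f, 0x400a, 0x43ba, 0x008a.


Sum all words (with carry folding):
+ 0x7a5f = 0x7a5f
+ 0x400a = 0xba69
+ 0x43ba = 0xfe23
+ 0x008a = 0xfead
One's complement: ~0xfead
Checksum = 0x0152


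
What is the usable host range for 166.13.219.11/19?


Network: 166.13.192.0
Broadcast: 166.13.223.255
First usable = network + 1
Last usable = broadcast - 1
Range: 166.13.192.1 to 166.13.223.254


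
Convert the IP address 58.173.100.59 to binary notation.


58 = 00111010
173 = 10101101
100 = 01100100
59 = 00111011
Binary: 00111010.10101101.01100100.00111011


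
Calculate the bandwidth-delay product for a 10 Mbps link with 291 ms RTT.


BDP = bandwidth * RTT
= 10 Mbps * 291 ms
= 10 * 1e6 * 291 / 1000 bits
= 2910000 bits
= 363750 bytes
= 355.2246 KB
BDP = 2910000 bits (363750 bytes)


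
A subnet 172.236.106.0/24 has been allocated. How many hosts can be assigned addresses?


Host bits = 32 - 24 = 8
Total addresses = 2^8 = 256
Usable = total - 2 (network and broadcast)
Usable hosts: 254


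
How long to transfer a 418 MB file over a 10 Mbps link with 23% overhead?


Effective throughput = 10 * (1 - 23/100) = 7.7 Mbps
File size in Mb = 418 * 8 = 3344 Mb
Time = 3344 / 7.7
Time = 434.2857 seconds


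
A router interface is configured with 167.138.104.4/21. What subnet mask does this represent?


/21 means 21 network bits, 11 host bits
Binary: 11111111111111111111100000000000
Mask: 255.255.248.0


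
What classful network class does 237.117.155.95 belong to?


First octet: 237
Binary: 11101101
1110xxxx -> Class D (224-239)
Class D (multicast), default mask N/A


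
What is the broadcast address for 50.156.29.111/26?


Network: 50.156.29.64/26
Host bits = 6
Set all host bits to 1:
Broadcast: 50.156.29.127


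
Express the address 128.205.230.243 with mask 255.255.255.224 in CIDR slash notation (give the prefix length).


Binary: 11111111.11111111.11111111.11100000
Count leading 1s
Prefix: /27


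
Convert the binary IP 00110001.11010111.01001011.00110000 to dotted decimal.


00110001 = 49
11010111 = 215
01001011 = 75
00110000 = 48
IP: 49.215.75.48


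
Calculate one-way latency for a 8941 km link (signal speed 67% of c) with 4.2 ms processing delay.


Speed = 0.67 * 3e5 km/s = 201000 km/s
Propagation delay = 8941 / 201000 = 0.0445 s = 44.4826 ms
Processing delay = 4.2 ms
Total one-way latency = 48.6826 ms


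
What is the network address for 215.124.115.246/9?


IP:   11010111.01111100.01110011.11110110
Mask: 11111111.10000000.00000000.00000000
AND operation:
Net:  11010111.00000000.00000000.00000000
Network: 215.0.0.0/9


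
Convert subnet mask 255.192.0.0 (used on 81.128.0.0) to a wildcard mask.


Subnet mask: 255.192.0.0
Wildcard = 255.255.255.255 - subnet mask
255 - 255 = 0
255 - 192 = 63
255 - 0 = 255
255 - 0 = 255
Wildcard: 0.63.255.255


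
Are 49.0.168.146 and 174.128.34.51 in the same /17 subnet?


Mask: 255.255.128.0
49.0.168.146 AND mask = 49.0.128.0
174.128.34.51 AND mask = 174.128.0.0
No, different subnets (49.0.128.0 vs 174.128.0.0)


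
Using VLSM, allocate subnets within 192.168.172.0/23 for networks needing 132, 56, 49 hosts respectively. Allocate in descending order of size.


132 hosts -> /24 (254 usable): 192.168.172.0/24
56 hosts -> /26 (62 usable): 192.168.173.0/26
49 hosts -> /26 (62 usable): 192.168.173.64/26
Allocation: 192.168.172.0/24 (132 hosts, 254 usable); 192.168.173.0/26 (56 hosts, 62 usable); 192.168.173.64/26 (49 hosts, 62 usable)


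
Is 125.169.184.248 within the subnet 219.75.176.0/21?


Subnet network: 219.75.176.0
Test IP AND mask: 125.169.184.0
No, 125.169.184.248 is not in 219.75.176.0/21


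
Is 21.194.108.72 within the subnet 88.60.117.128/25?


Subnet network: 88.60.117.128
Test IP AND mask: 21.194.108.0
No, 21.194.108.72 is not in 88.60.117.128/25


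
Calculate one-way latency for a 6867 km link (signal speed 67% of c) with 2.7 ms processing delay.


Speed = 0.67 * 3e5 km/s = 201000 km/s
Propagation delay = 6867 / 201000 = 0.0342 s = 34.1642 ms
Processing delay = 2.7 ms
Total one-way latency = 36.8642 ms


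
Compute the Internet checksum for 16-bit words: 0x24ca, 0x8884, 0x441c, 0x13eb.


Sum all words (with carry folding):
+ 0x24ca = 0x24ca
+ 0x8884 = 0xad4e
+ 0x441c = 0xf16a
+ 0x13eb = 0x0556
One's complement: ~0x0556
Checksum = 0xfaa9


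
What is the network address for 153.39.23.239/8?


IP:   10011001.00100111.00010111.11101111
Mask: 11111111.00000000.00000000.00000000
AND operation:
Net:  10011001.00000000.00000000.00000000
Network: 153.0.0.0/8


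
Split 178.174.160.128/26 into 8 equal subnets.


New prefix = 26 + 3 = 29
Each subnet has 8 addresses
  178.174.160.128/29
  178.174.160.136/29
  178.174.160.144/29
  178.174.160.152/29
  178.174.160.160/29
  178.174.160.168/29
  178.174.160.176/29
  178.174.160.184/29
Subnets: 178.174.160.128/29, 178.174.160.136/29, 178.174.160.144/29, 178.174.160.152/29, 178.174.160.160/29, 178.174.160.168/29, 178.174.160.176/29, 178.174.160.184/29


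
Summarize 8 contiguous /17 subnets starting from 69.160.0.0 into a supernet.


Original prefix: /17
Number of subnets: 8 = 2^3
New prefix = 17 - 3 = 14
Supernet: 69.160.0.0/14


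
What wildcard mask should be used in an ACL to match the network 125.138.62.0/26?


Subnet mask: 255.255.255.192
Wildcard = 255.255.255.255 - subnet mask
255 - 255 = 0
255 - 255 = 0
255 - 255 = 0
255 - 192 = 63
Wildcard: 0.0.0.63


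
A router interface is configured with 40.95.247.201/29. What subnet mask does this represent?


/29 means 29 network bits, 3 host bits
Binary: 11111111111111111111111111111000
Mask: 255.255.255.248


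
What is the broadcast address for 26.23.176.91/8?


Network: 26.0.0.0/8
Host bits = 24
Set all host bits to 1:
Broadcast: 26.255.255.255


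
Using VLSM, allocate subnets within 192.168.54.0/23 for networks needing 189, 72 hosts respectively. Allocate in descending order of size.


189 hosts -> /24 (254 usable): 192.168.54.0/24
72 hosts -> /25 (126 usable): 192.168.55.0/25
Allocation: 192.168.54.0/24 (189 hosts, 254 usable); 192.168.55.0/25 (72 hosts, 126 usable)


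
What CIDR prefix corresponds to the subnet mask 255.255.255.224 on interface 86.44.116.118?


Binary: 11111111.11111111.11111111.11100000
Count leading 1s
Prefix: /27


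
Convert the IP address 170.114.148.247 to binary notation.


170 = 10101010
114 = 01110010
148 = 10010100
247 = 11110111
Binary: 10101010.01110010.10010100.11110111


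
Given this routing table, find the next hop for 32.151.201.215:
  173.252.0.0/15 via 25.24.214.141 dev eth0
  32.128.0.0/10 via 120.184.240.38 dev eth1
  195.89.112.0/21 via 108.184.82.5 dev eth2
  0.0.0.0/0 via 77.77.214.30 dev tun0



Longest prefix match for 32.151.201.215:
  /15 173.252.0.0: no
  /10 32.128.0.0: MATCH
  /21 195.89.112.0: no
  /0 0.0.0.0: MATCH
Selected: next-hop 120.184.240.38 via eth1 (matched /10)


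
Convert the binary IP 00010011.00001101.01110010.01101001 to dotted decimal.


00010011 = 19
00001101 = 13
01110010 = 114
01101001 = 105
IP: 19.13.114.105


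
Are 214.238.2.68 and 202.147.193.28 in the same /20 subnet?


Mask: 255.255.240.0
214.238.2.68 AND mask = 214.238.0.0
202.147.193.28 AND mask = 202.147.192.0
No, different subnets (214.238.0.0 vs 202.147.192.0)


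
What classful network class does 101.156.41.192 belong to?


First octet: 101
Binary: 01100101
0xxxxxxx -> Class A (1-126)
Class A, default mask 255.0.0.0 (/8)


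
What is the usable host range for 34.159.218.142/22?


Network: 34.159.216.0
Broadcast: 34.159.219.255
First usable = network + 1
Last usable = broadcast - 1
Range: 34.159.216.1 to 34.159.219.254


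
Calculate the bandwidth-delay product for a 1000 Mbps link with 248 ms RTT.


BDP = bandwidth * RTT
= 1000 Mbps * 248 ms
= 1000 * 1e6 * 248 / 1000 bits
= 248000000 bits
= 31000000 bytes
= 30273.4375 KB
BDP = 248000000 bits (31000000 bytes)


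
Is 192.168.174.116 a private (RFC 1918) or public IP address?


RFC 1918 private ranges:
  10.0.0.0/8 (10.0.0.0 - 10.255.255.255)
  172.16.0.0/12 (172.16.0.0 - 172.31.255.255)
  192.168.0.0/16 (192.168.0.0 - 192.168.255.255)
Private (in 192.168.0.0/16)


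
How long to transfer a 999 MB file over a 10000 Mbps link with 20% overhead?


Effective throughput = 10000 * (1 - 20/100) = 8000 Mbps
File size in Mb = 999 * 8 = 7992 Mb
Time = 7992 / 8000
Time = 0.999 seconds


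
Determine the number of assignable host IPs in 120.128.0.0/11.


Host bits = 32 - 11 = 21
Total addresses = 2^21 = 2097152
Usable = total - 2 (network and broadcast)
Usable hosts: 2097150


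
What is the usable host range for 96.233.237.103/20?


Network: 96.233.224.0
Broadcast: 96.233.239.255
First usable = network + 1
Last usable = broadcast - 1
Range: 96.233.224.1 to 96.233.239.254


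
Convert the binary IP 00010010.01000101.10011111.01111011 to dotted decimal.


00010010 = 18
01000101 = 69
10011111 = 159
01111011 = 123
IP: 18.69.159.123


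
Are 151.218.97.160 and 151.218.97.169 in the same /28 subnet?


Mask: 255.255.255.240
151.218.97.160 AND mask = 151.218.97.160
151.218.97.169 AND mask = 151.218.97.160
Yes, same subnet (151.218.97.160)


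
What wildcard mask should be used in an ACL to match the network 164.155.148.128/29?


Subnet mask: 255.255.255.248
Wildcard = 255.255.255.255 - subnet mask
255 - 255 = 0
255 - 255 = 0
255 - 255 = 0
255 - 248 = 7
Wildcard: 0.0.0.7


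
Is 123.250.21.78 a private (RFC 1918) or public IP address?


RFC 1918 private ranges:
  10.0.0.0/8 (10.0.0.0 - 10.255.255.255)
  172.16.0.0/12 (172.16.0.0 - 172.31.255.255)
  192.168.0.0/16 (192.168.0.0 - 192.168.255.255)
Public (not in any RFC 1918 range)


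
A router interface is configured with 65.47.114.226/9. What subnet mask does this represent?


/9 means 9 network bits, 23 host bits
Binary: 11111111100000000000000000000000
Mask: 255.128.0.0


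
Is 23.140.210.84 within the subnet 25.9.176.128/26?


Subnet network: 25.9.176.128
Test IP AND mask: 23.140.210.64
No, 23.140.210.84 is not in 25.9.176.128/26


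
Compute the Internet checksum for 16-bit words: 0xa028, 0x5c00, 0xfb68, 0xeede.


Sum all words (with carry folding):
+ 0xa028 = 0xa028
+ 0x5c00 = 0xfc28
+ 0xfb68 = 0xf791
+ 0xeede = 0xe670
One's complement: ~0xe670
Checksum = 0x198f


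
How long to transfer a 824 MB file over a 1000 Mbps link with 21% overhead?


Effective throughput = 1000 * (1 - 21/100) = 790 Mbps
File size in Mb = 824 * 8 = 6592 Mb
Time = 6592 / 790
Time = 8.3443 seconds


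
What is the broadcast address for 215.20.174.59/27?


Network: 215.20.174.32/27
Host bits = 5
Set all host bits to 1:
Broadcast: 215.20.174.63


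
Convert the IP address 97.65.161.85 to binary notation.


97 = 01100001
65 = 01000001
161 = 10100001
85 = 01010101
Binary: 01100001.01000001.10100001.01010101


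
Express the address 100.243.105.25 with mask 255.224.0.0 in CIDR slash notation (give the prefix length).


Binary: 11111111.11100000.00000000.00000000
Count leading 1s
Prefix: /11


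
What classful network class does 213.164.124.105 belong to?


First octet: 213
Binary: 11010101
110xxxxx -> Class C (192-223)
Class C, default mask 255.255.255.0 (/24)


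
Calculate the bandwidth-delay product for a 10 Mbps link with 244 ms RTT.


BDP = bandwidth * RTT
= 10 Mbps * 244 ms
= 10 * 1e6 * 244 / 1000 bits
= 2440000 bits
= 305000 bytes
= 297.8516 KB
BDP = 2440000 bits (305000 bytes)


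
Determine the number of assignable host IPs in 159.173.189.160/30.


Host bits = 32 - 30 = 2
Total addresses = 2^2 = 4
Usable = total - 2 (network and broadcast)
Usable hosts: 2


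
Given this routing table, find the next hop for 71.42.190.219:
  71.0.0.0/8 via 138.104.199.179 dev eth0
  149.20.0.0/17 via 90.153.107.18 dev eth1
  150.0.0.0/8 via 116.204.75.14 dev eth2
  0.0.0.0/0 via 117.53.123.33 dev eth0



Longest prefix match for 71.42.190.219:
  /8 71.0.0.0: MATCH
  /17 149.20.0.0: no
  /8 150.0.0.0: no
  /0 0.0.0.0: MATCH
Selected: next-hop 138.104.199.179 via eth0 (matched /8)


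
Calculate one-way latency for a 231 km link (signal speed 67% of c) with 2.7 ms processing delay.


Speed = 0.67 * 3e5 km/s = 201000 km/s
Propagation delay = 231 / 201000 = 0.0011 s = 1.1493 ms
Processing delay = 2.7 ms
Total one-way latency = 3.8493 ms


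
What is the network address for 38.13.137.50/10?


IP:   00100110.00001101.10001001.00110010
Mask: 11111111.11000000.00000000.00000000
AND operation:
Net:  00100110.00000000.00000000.00000000
Network: 38.0.0.0/10


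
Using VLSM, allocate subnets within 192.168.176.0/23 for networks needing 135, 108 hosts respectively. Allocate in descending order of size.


135 hosts -> /24 (254 usable): 192.168.176.0/24
108 hosts -> /25 (126 usable): 192.168.177.0/25
Allocation: 192.168.176.0/24 (135 hosts, 254 usable); 192.168.177.0/25 (108 hosts, 126 usable)


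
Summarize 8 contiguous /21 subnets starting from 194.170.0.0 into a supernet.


Original prefix: /21
Number of subnets: 8 = 2^3
New prefix = 21 - 3 = 18
Supernet: 194.170.0.0/18


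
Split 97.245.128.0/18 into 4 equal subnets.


New prefix = 18 + 2 = 20
Each subnet has 4096 addresses
  97.245.128.0/20
  97.245.144.0/20
  97.245.160.0/20
  97.245.176.0/20
Subnets: 97.245.128.0/20, 97.245.144.0/20, 97.245.160.0/20, 97.245.176.0/20


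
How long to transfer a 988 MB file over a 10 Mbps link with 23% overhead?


Effective throughput = 10 * (1 - 23/100) = 7.7 Mbps
File size in Mb = 988 * 8 = 7904 Mb
Time = 7904 / 7.7
Time = 1026.4935 seconds


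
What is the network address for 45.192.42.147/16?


IP:   00101101.11000000.00101010.10010011
Mask: 11111111.11111111.00000000.00000000
AND operation:
Net:  00101101.11000000.00000000.00000000
Network: 45.192.0.0/16


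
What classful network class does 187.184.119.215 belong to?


First octet: 187
Binary: 10111011
10xxxxxx -> Class B (128-191)
Class B, default mask 255.255.0.0 (/16)


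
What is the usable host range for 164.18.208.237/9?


Network: 164.0.0.0
Broadcast: 164.127.255.255
First usable = network + 1
Last usable = broadcast - 1
Range: 164.0.0.1 to 164.127.255.254


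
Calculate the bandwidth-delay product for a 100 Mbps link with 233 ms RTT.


BDP = bandwidth * RTT
= 100 Mbps * 233 ms
= 100 * 1e6 * 233 / 1000 bits
= 23300000 bits
= 2912500 bytes
= 2844.2383 KB
BDP = 23300000 bits (2912500 bytes)


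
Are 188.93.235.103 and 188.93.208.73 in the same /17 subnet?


Mask: 255.255.128.0
188.93.235.103 AND mask = 188.93.128.0
188.93.208.73 AND mask = 188.93.128.0
Yes, same subnet (188.93.128.0)


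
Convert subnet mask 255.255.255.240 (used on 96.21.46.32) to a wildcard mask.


Subnet mask: 255.255.255.240
Wildcard = 255.255.255.255 - subnet mask
255 - 255 = 0
255 - 255 = 0
255 - 255 = 0
255 - 240 = 15
Wildcard: 0.0.0.15


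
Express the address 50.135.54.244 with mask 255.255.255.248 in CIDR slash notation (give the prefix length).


Binary: 11111111.11111111.11111111.11111000
Count leading 1s
Prefix: /29


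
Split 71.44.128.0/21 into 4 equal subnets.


New prefix = 21 + 2 = 23
Each subnet has 512 addresses
  71.44.128.0/23
  71.44.130.0/23
  71.44.132.0/23
  71.44.134.0/23
Subnets: 71.44.128.0/23, 71.44.130.0/23, 71.44.132.0/23, 71.44.134.0/23


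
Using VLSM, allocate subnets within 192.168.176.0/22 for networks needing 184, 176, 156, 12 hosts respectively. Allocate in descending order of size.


184 hosts -> /24 (254 usable): 192.168.176.0/24
176 hosts -> /24 (254 usable): 192.168.177.0/24
156 hosts -> /24 (254 usable): 192.168.178.0/24
12 hosts -> /28 (14 usable): 192.168.179.0/28
Allocation: 192.168.176.0/24 (184 hosts, 254 usable); 192.168.177.0/24 (176 hosts, 254 usable); 192.168.178.0/24 (156 hosts, 254 usable); 192.168.179.0/28 (12 hosts, 14 usable)


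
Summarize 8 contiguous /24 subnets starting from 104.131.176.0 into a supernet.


Original prefix: /24
Number of subnets: 8 = 2^3
New prefix = 24 - 3 = 21
Supernet: 104.131.176.0/21


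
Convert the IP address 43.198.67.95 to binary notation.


43 = 00101011
198 = 11000110
67 = 01000011
95 = 01011111
Binary: 00101011.11000110.01000011.01011111


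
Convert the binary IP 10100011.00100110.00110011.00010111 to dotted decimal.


10100011 = 163
00100110 = 38
00110011 = 51
00010111 = 23
IP: 163.38.51.23


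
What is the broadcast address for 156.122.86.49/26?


Network: 156.122.86.0/26
Host bits = 6
Set all host bits to 1:
Broadcast: 156.122.86.63


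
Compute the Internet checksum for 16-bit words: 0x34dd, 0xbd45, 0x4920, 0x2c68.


Sum all words (with carry folding):
+ 0x34dd = 0x34dd
+ 0xbd45 = 0xf222
+ 0x4920 = 0x3b43
+ 0x2c68 = 0x67ab
One's complement: ~0x67ab
Checksum = 0x9854


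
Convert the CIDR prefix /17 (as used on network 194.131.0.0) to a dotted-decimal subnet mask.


/17 means 17 network bits, 15 host bits
Binary: 11111111111111111000000000000000
Mask: 255.255.128.0


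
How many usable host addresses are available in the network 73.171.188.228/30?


Host bits = 32 - 30 = 2
Total addresses = 2^2 = 4
Usable = total - 2 (network and broadcast)
Usable hosts: 2


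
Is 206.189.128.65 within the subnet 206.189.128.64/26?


Subnet network: 206.189.128.64
Test IP AND mask: 206.189.128.64
Yes, 206.189.128.65 is in 206.189.128.64/26


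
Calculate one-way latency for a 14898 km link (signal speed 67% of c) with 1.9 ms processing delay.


Speed = 0.67 * 3e5 km/s = 201000 km/s
Propagation delay = 14898 / 201000 = 0.0741 s = 74.1194 ms
Processing delay = 1.9 ms
Total one-way latency = 76.0194 ms


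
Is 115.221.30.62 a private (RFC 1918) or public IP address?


RFC 1918 private ranges:
  10.0.0.0/8 (10.0.0.0 - 10.255.255.255)
  172.16.0.0/12 (172.16.0.0 - 172.31.255.255)
  192.168.0.0/16 (192.168.0.0 - 192.168.255.255)
Public (not in any RFC 1918 range)


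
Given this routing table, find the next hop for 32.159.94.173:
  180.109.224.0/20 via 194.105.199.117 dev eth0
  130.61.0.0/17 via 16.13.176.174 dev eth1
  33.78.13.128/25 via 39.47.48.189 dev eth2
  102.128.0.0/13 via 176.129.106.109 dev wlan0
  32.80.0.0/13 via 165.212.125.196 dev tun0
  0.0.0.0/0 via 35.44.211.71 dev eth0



Longest prefix match for 32.159.94.173:
  /20 180.109.224.0: no
  /17 130.61.0.0: no
  /25 33.78.13.128: no
  /13 102.128.0.0: no
  /13 32.80.0.0: no
  /0 0.0.0.0: MATCH
Selected: next-hop 35.44.211.71 via eth0 (matched /0)


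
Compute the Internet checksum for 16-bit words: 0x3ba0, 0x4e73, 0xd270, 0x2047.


Sum all words (with carry folding):
+ 0x3ba0 = 0x3ba0
+ 0x4e73 = 0x8a13
+ 0xd270 = 0x5c84
+ 0x2047 = 0x7ccb
One's complement: ~0x7ccb
Checksum = 0x8334


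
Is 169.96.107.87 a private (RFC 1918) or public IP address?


RFC 1918 private ranges:
  10.0.0.0/8 (10.0.0.0 - 10.255.255.255)
  172.16.0.0/12 (172.16.0.0 - 172.31.255.255)
  192.168.0.0/16 (192.168.0.0 - 192.168.255.255)
Public (not in any RFC 1918 range)


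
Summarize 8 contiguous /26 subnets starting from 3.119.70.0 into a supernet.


Original prefix: /26
Number of subnets: 8 = 2^3
New prefix = 26 - 3 = 23
Supernet: 3.119.70.0/23


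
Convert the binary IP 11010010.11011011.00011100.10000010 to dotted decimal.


11010010 = 210
11011011 = 219
00011100 = 28
10000010 = 130
IP: 210.219.28.130


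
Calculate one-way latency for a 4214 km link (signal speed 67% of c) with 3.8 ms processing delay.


Speed = 0.67 * 3e5 km/s = 201000 km/s
Propagation delay = 4214 / 201000 = 0.021 s = 20.9652 ms
Processing delay = 3.8 ms
Total one-way latency = 24.7652 ms


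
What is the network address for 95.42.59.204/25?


IP:   01011111.00101010.00111011.11001100
Mask: 11111111.11111111.11111111.10000000
AND operation:
Net:  01011111.00101010.00111011.10000000
Network: 95.42.59.128/25


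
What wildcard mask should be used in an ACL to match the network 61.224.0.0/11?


Subnet mask: 255.224.0.0
Wildcard = 255.255.255.255 - subnet mask
255 - 255 = 0
255 - 224 = 31
255 - 0 = 255
255 - 0 = 255
Wildcard: 0.31.255.255


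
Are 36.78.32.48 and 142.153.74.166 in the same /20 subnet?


Mask: 255.255.240.0
36.78.32.48 AND mask = 36.78.32.0
142.153.74.166 AND mask = 142.153.64.0
No, different subnets (36.78.32.0 vs 142.153.64.0)


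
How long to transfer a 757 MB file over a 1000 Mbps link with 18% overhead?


Effective throughput = 1000 * (1 - 18/100) = 820.0 Mbps
File size in Mb = 757 * 8 = 6056 Mb
Time = 6056 / 820.0
Time = 7.3854 seconds


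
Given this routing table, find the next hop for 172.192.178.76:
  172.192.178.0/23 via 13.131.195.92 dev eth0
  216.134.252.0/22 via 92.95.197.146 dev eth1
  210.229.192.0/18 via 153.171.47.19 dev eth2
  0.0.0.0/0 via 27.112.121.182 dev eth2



Longest prefix match for 172.192.178.76:
  /23 172.192.178.0: MATCH
  /22 216.134.252.0: no
  /18 210.229.192.0: no
  /0 0.0.0.0: MATCH
Selected: next-hop 13.131.195.92 via eth0 (matched /23)


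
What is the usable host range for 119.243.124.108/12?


Network: 119.240.0.0
Broadcast: 119.255.255.255
First usable = network + 1
Last usable = broadcast - 1
Range: 119.240.0.1 to 119.255.255.254


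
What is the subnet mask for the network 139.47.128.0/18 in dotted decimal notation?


/18 means 18 network bits, 14 host bits
Binary: 11111111111111111100000000000000
Mask: 255.255.192.0


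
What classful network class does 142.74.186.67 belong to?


First octet: 142
Binary: 10001110
10xxxxxx -> Class B (128-191)
Class B, default mask 255.255.0.0 (/16)


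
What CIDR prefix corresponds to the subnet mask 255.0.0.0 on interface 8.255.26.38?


Binary: 11111111.00000000.00000000.00000000
Count leading 1s
Prefix: /8


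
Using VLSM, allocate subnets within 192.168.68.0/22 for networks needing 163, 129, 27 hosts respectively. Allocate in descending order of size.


163 hosts -> /24 (254 usable): 192.168.68.0/24
129 hosts -> /24 (254 usable): 192.168.69.0/24
27 hosts -> /27 (30 usable): 192.168.70.0/27
Allocation: 192.168.68.0/24 (163 hosts, 254 usable); 192.168.69.0/24 (129 hosts, 254 usable); 192.168.70.0/27 (27 hosts, 30 usable)


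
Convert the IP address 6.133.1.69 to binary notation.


6 = 00000110
133 = 10000101
1 = 00000001
69 = 01000101
Binary: 00000110.10000101.00000001.01000101


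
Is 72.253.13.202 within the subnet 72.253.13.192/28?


Subnet network: 72.253.13.192
Test IP AND mask: 72.253.13.192
Yes, 72.253.13.202 is in 72.253.13.192/28


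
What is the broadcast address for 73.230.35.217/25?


Network: 73.230.35.128/25
Host bits = 7
Set all host bits to 1:
Broadcast: 73.230.35.255


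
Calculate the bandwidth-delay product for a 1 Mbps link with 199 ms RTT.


BDP = bandwidth * RTT
= 1 Mbps * 199 ms
= 1 * 1e6 * 199 / 1000 bits
= 199000 bits
= 24875 bytes
= 24.292 KB
BDP = 199000 bits (24875 bytes)


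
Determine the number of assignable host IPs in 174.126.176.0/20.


Host bits = 32 - 20 = 12
Total addresses = 2^12 = 4096
Usable = total - 2 (network and broadcast)
Usable hosts: 4094


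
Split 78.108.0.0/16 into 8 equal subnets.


New prefix = 16 + 3 = 19
Each subnet has 8192 addresses
  78.108.0.0/19
  78.108.32.0/19
  78.108.64.0/19
  78.108.96.0/19
  78.108.128.0/19
  78.108.160.0/19
  78.108.192.0/19
  78.108.224.0/19
Subnets: 78.108.0.0/19, 78.108.32.0/19, 78.108.64.0/19, 78.108.96.0/19, 78.108.128.0/19, 78.108.160.0/19, 78.108.192.0/19, 78.108.224.0/19


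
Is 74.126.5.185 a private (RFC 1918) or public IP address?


RFC 1918 private ranges:
  10.0.0.0/8 (10.0.0.0 - 10.255.255.255)
  172.16.0.0/12 (172.16.0.0 - 172.31.255.255)
  192.168.0.0/16 (192.168.0.0 - 192.168.255.255)
Public (not in any RFC 1918 range)


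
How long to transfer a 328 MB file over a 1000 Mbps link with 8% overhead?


Effective throughput = 1000 * (1 - 8/100) = 920 Mbps
File size in Mb = 328 * 8 = 2624 Mb
Time = 2624 / 920
Time = 2.8522 seconds


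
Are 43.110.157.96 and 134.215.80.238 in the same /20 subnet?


Mask: 255.255.240.0
43.110.157.96 AND mask = 43.110.144.0
134.215.80.238 AND mask = 134.215.80.0
No, different subnets (43.110.144.0 vs 134.215.80.0)


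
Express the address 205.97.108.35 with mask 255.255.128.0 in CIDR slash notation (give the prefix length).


Binary: 11111111.11111111.10000000.00000000
Count leading 1s
Prefix: /17


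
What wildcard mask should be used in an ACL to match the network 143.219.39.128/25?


Subnet mask: 255.255.255.128
Wildcard = 255.255.255.255 - subnet mask
255 - 255 = 0
255 - 255 = 0
255 - 255 = 0
255 - 128 = 127
Wildcard: 0.0.0.127


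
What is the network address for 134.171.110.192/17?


IP:   10000110.10101011.01101110.11000000
Mask: 11111111.11111111.10000000.00000000
AND operation:
Net:  10000110.10101011.00000000.00000000
Network: 134.171.0.0/17


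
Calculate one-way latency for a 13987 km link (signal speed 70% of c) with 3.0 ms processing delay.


Speed = 0.7 * 3e5 km/s = 210000 km/s
Propagation delay = 13987 / 210000 = 0.0666 s = 66.6048 ms
Processing delay = 3.0 ms
Total one-way latency = 69.6048 ms


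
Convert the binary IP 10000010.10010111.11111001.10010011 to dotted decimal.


10000010 = 130
10010111 = 151
11111001 = 249
10010011 = 147
IP: 130.151.249.147


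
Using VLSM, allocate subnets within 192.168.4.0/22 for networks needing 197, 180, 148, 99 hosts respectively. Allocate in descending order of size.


197 hosts -> /24 (254 usable): 192.168.4.0/24
180 hosts -> /24 (254 usable): 192.168.5.0/24
148 hosts -> /24 (254 usable): 192.168.6.0/24
99 hosts -> /25 (126 usable): 192.168.7.0/25
Allocation: 192.168.4.0/24 (197 hosts, 254 usable); 192.168.5.0/24 (180 hosts, 254 usable); 192.168.6.0/24 (148 hosts, 254 usable); 192.168.7.0/25 (99 hosts, 126 usable)


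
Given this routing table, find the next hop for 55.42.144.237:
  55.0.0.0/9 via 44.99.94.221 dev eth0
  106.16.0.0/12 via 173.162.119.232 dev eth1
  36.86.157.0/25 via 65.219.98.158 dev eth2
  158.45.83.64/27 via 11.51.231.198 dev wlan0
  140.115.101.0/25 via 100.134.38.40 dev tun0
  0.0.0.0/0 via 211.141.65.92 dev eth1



Longest prefix match for 55.42.144.237:
  /9 55.0.0.0: MATCH
  /12 106.16.0.0: no
  /25 36.86.157.0: no
  /27 158.45.83.64: no
  /25 140.115.101.0: no
  /0 0.0.0.0: MATCH
Selected: next-hop 44.99.94.221 via eth0 (matched /9)


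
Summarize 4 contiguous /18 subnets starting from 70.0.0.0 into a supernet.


Original prefix: /18
Number of subnets: 4 = 2^2
New prefix = 18 - 2 = 16
Supernet: 70.0.0.0/16


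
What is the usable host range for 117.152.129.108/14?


Network: 117.152.0.0
Broadcast: 117.155.255.255
First usable = network + 1
Last usable = broadcast - 1
Range: 117.152.0.1 to 117.155.255.254


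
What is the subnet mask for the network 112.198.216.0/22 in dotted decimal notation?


/22 means 22 network bits, 10 host bits
Binary: 11111111111111111111110000000000
Mask: 255.255.252.0


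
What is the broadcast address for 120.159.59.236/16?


Network: 120.159.0.0/16
Host bits = 16
Set all host bits to 1:
Broadcast: 120.159.255.255


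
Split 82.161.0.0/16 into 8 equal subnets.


New prefix = 16 + 3 = 19
Each subnet has 8192 addresses
  82.161.0.0/19
  82.161.32.0/19
  82.161.64.0/19
  82.161.96.0/19
  82.161.128.0/19
  82.161.160.0/19
  82.161.192.0/19
  82.161.224.0/19
Subnets: 82.161.0.0/19, 82.161.32.0/19, 82.161.64.0/19, 82.161.96.0/19, 82.161.128.0/19, 82.161.160.0/19, 82.161.192.0/19, 82.161.224.0/19


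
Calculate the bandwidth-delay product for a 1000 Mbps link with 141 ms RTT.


BDP = bandwidth * RTT
= 1000 Mbps * 141 ms
= 1000 * 1e6 * 141 / 1000 bits
= 141000000 bits
= 17625000 bytes
= 17211.9141 KB
BDP = 141000000 bits (17625000 bytes)


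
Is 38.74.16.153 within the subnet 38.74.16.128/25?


Subnet network: 38.74.16.128
Test IP AND mask: 38.74.16.128
Yes, 38.74.16.153 is in 38.74.16.128/25


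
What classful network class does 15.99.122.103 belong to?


First octet: 15
Binary: 00001111
0xxxxxxx -> Class A (1-126)
Class A, default mask 255.0.0.0 (/8)


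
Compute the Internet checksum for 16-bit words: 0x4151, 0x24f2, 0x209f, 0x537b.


Sum all words (with carry folding):
+ 0x4151 = 0x4151
+ 0x24f2 = 0x6643
+ 0x209f = 0x86e2
+ 0x537b = 0xda5d
One's complement: ~0xda5d
Checksum = 0x25a2


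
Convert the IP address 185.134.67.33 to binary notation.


185 = 10111001
134 = 10000110
67 = 01000011
33 = 00100001
Binary: 10111001.10000110.01000011.00100001


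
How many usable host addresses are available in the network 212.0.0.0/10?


Host bits = 32 - 10 = 22
Total addresses = 2^22 = 4194304
Usable = total - 2 (network and broadcast)
Usable hosts: 4194302


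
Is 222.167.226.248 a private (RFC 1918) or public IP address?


RFC 1918 private ranges:
  10.0.0.0/8 (10.0.0.0 - 10.255.255.255)
  172.16.0.0/12 (172.16.0.0 - 172.31.255.255)
  192.168.0.0/16 (192.168.0.0 - 192.168.255.255)
Public (not in any RFC 1918 range)


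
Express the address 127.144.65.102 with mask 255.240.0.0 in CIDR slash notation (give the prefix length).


Binary: 11111111.11110000.00000000.00000000
Count leading 1s
Prefix: /12


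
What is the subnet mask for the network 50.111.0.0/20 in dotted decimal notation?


/20 means 20 network bits, 12 host bits
Binary: 11111111111111111111000000000000
Mask: 255.255.240.0


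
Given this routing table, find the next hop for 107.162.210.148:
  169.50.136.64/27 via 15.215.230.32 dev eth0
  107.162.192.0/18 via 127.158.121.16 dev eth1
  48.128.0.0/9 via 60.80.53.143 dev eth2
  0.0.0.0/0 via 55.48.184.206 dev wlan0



Longest prefix match for 107.162.210.148:
  /27 169.50.136.64: no
  /18 107.162.192.0: MATCH
  /9 48.128.0.0: no
  /0 0.0.0.0: MATCH
Selected: next-hop 127.158.121.16 via eth1 (matched /18)


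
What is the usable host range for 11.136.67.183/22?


Network: 11.136.64.0
Broadcast: 11.136.67.255
First usable = network + 1
Last usable = broadcast - 1
Range: 11.136.64.1 to 11.136.67.254


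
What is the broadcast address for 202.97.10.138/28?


Network: 202.97.10.128/28
Host bits = 4
Set all host bits to 1:
Broadcast: 202.97.10.143


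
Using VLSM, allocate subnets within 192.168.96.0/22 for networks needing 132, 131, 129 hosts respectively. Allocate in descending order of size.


132 hosts -> /24 (254 usable): 192.168.96.0/24
131 hosts -> /24 (254 usable): 192.168.97.0/24
129 hosts -> /24 (254 usable): 192.168.98.0/24
Allocation: 192.168.96.0/24 (132 hosts, 254 usable); 192.168.97.0/24 (131 hosts, 254 usable); 192.168.98.0/24 (129 hosts, 254 usable)


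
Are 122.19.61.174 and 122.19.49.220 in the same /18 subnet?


Mask: 255.255.192.0
122.19.61.174 AND mask = 122.19.0.0
122.19.49.220 AND mask = 122.19.0.0
Yes, same subnet (122.19.0.0)


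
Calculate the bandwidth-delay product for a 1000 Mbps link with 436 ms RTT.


BDP = bandwidth * RTT
= 1000 Mbps * 436 ms
= 1000 * 1e6 * 436 / 1000 bits
= 436000000 bits
= 54500000 bytes
= 53222.6562 KB
BDP = 436000000 bits (54500000 bytes)


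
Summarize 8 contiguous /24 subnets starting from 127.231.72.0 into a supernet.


Original prefix: /24
Number of subnets: 8 = 2^3
New prefix = 24 - 3 = 21
Supernet: 127.231.72.0/21


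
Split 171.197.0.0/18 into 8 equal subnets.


New prefix = 18 + 3 = 21
Each subnet has 2048 addresses
  171.197.0.0/21
  171.197.8.0/21
  171.197.16.0/21
  171.197.24.0/21
  171.197.32.0/21
  171.197.40.0/21
  171.197.48.0/21
  171.197.56.0/21
Subnets: 171.197.0.0/21, 171.197.8.0/21, 171.197.16.0/21, 171.197.24.0/21, 171.197.32.0/21, 171.197.40.0/21, 171.197.48.0/21, 171.197.56.0/21


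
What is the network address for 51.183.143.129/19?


IP:   00110011.10110111.10001111.10000001
Mask: 11111111.11111111.11100000.00000000
AND operation:
Net:  00110011.10110111.10000000.00000000
Network: 51.183.128.0/19


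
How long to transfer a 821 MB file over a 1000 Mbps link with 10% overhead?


Effective throughput = 1000 * (1 - 10/100) = 900 Mbps
File size in Mb = 821 * 8 = 6568 Mb
Time = 6568 / 900
Time = 7.2978 seconds


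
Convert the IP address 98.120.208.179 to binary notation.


98 = 01100010
120 = 01111000
208 = 11010000
179 = 10110011
Binary: 01100010.01111000.11010000.10110011


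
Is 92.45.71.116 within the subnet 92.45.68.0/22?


Subnet network: 92.45.68.0
Test IP AND mask: 92.45.68.0
Yes, 92.45.71.116 is in 92.45.68.0/22


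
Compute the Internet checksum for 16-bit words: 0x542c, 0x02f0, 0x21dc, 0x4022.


Sum all words (with carry folding):
+ 0x542c = 0x542c
+ 0x02f0 = 0x571c
+ 0x21dc = 0x78f8
+ 0x4022 = 0xb91a
One's complement: ~0xb91a
Checksum = 0x46e5


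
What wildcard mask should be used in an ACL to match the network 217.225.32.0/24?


Subnet mask: 255.255.255.0
Wildcard = 255.255.255.255 - subnet mask
255 - 255 = 0
255 - 255 = 0
255 - 255 = 0
255 - 0 = 255
Wildcard: 0.0.0.255


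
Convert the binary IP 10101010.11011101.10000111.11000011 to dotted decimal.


10101010 = 170
11011101 = 221
10000111 = 135
11000011 = 195
IP: 170.221.135.195


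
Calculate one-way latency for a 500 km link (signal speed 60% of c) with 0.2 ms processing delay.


Speed = 0.6 * 3e5 km/s = 180000 km/s
Propagation delay = 500 / 180000 = 0.0028 s = 2.7778 ms
Processing delay = 0.2 ms
Total one-way latency = 2.9778 ms


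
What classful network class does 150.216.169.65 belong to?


First octet: 150
Binary: 10010110
10xxxxxx -> Class B (128-191)
Class B, default mask 255.255.0.0 (/16)


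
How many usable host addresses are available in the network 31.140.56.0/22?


Host bits = 32 - 22 = 10
Total addresses = 2^10 = 1024
Usable = total - 2 (network and broadcast)
Usable hosts: 1022


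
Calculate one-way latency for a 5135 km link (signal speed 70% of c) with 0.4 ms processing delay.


Speed = 0.7 * 3e5 km/s = 210000 km/s
Propagation delay = 5135 / 210000 = 0.0245 s = 24.4524 ms
Processing delay = 0.4 ms
Total one-way latency = 24.8524 ms
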